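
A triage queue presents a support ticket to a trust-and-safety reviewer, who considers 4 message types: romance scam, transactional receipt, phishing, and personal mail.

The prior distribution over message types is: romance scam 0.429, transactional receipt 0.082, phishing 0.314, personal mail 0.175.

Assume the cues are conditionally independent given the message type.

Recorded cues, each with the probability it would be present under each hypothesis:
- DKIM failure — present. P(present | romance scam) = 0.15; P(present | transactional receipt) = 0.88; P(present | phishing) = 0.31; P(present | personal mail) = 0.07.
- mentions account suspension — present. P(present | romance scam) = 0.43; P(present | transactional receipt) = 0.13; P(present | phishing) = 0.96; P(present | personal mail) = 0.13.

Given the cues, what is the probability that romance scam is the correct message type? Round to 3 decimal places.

0.209

By Bayes' rule with conditional independence, the unnormalized weight for each hypothesis is prior × ∏ likelihoods:
  romance scam: 0.429 × 0.15 × 0.43 = 0.02767
  transactional receipt: 0.082 × 0.88 × 0.13 = 0.0093808
  phishing: 0.314 × 0.31 × 0.96 = 0.093446
  personal mail: 0.175 × 0.07 × 0.13 = 0.0015925
The unnormalized weights sum to 0.13209.
P(romance scam | evidence) = 0.02767 / 0.13209 ≈ 0.209.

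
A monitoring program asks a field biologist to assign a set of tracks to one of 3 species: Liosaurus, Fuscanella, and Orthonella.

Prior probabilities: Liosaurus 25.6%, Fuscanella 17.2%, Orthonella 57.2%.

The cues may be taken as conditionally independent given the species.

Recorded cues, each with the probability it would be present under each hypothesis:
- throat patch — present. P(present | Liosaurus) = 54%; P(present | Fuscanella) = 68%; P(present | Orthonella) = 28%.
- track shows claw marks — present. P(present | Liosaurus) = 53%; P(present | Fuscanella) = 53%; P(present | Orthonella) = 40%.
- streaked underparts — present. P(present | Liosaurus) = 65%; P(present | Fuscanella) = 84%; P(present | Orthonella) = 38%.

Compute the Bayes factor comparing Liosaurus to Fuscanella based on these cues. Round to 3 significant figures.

0.614

Joint likelihood of the cue pattern under each hypothesis:
  Liosaurus: 0.54 × 0.53 × 0.65 = 0.18603
  Fuscanella: 0.68 × 0.53 × 0.84 = 0.30274
Bayes factor = 0.18603 / 0.30274 ≈ 0.614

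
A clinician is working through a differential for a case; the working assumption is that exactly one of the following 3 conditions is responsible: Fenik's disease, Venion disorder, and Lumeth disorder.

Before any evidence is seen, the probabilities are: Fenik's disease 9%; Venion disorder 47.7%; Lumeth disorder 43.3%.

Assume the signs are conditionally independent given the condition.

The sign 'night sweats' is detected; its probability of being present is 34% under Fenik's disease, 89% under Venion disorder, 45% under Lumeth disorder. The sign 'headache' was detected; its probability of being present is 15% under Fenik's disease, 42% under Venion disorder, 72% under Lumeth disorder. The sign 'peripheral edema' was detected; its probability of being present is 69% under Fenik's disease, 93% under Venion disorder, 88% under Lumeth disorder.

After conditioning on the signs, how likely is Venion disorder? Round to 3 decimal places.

For each hypothesis, the unnormalized posterior weight is prior × product of the sign likelihoods:
  Fenik's disease: 0.090 × 0.34 × 0.15 × 0.69 = 0.0031671
  Venion disorder: 0.477 × 0.89 × 0.42 × 0.93 = 0.16582
  Lumeth disorder: 0.433 × 0.45 × 0.72 × 0.88 = 0.12346
The unnormalized weights sum to 0.29245.
P(Venion disorder | evidence) = 0.16582 / 0.29245 ≈ 0.567.

0.567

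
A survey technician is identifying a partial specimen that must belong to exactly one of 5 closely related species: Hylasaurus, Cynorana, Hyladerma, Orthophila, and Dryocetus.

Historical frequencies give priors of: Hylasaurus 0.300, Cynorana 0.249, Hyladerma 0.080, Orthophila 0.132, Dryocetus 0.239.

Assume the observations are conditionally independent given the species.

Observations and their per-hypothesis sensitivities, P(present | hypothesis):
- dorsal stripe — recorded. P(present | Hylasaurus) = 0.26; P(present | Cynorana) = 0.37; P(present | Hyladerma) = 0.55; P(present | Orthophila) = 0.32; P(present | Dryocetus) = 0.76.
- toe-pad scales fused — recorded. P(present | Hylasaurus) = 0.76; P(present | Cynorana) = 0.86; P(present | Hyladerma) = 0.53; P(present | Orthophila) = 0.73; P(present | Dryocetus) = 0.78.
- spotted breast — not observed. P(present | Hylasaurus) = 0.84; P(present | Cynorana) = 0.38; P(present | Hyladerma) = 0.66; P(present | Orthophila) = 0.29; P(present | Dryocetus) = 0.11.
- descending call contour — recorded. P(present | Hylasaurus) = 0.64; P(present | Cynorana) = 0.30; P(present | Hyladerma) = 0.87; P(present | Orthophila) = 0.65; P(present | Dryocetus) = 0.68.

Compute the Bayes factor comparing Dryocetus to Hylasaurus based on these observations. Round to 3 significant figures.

Take the product of per-observation likelihoods under each hypothesis (using 1 − P(present | H) for each absent observation), then divide.
  Dryocetus: 0.76 × 0.78 × (1 − 0.11) × 0.68 = 0.35876
  Hylasaurus: 0.26 × 0.76 × (1 − 0.84) × 0.64 = 0.020234
Bayes factor = 0.35876 / 0.020234 ≈ 17.7

17.7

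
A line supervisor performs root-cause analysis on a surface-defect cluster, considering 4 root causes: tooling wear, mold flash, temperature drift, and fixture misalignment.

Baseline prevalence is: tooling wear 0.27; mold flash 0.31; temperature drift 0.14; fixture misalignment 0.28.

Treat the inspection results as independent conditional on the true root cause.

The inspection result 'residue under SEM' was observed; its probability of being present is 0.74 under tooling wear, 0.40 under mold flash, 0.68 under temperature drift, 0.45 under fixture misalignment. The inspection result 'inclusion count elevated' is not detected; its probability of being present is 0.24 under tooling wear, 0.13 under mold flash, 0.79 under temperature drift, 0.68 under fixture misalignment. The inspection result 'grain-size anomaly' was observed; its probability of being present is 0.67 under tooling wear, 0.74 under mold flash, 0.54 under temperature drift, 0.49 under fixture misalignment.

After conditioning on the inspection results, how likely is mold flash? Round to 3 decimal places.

0.376

Multiply each prior by the joint likelihood of the inspection result pattern (using 1 − P(present | H) for each absent inspection result):
  tooling wear: 0.27 × 0.74 × (1 − 0.24) × 0.67 = 0.10174
  mold flash: 0.31 × 0.40 × (1 − 0.13) × 0.74 = 0.079831
  temperature drift: 0.14 × 0.68 × (1 − 0.79) × 0.54 = 0.010796
  fixture misalignment: 0.28 × 0.45 × (1 − 0.68) × 0.49 = 0.019757
Normalizing constant Z = 0.10174 + 0.079831 + 0.010796 + 0.019757 = 0.21212.
P(mold flash | evidence) = 0.079831 / 0.21212 ≈ 0.376.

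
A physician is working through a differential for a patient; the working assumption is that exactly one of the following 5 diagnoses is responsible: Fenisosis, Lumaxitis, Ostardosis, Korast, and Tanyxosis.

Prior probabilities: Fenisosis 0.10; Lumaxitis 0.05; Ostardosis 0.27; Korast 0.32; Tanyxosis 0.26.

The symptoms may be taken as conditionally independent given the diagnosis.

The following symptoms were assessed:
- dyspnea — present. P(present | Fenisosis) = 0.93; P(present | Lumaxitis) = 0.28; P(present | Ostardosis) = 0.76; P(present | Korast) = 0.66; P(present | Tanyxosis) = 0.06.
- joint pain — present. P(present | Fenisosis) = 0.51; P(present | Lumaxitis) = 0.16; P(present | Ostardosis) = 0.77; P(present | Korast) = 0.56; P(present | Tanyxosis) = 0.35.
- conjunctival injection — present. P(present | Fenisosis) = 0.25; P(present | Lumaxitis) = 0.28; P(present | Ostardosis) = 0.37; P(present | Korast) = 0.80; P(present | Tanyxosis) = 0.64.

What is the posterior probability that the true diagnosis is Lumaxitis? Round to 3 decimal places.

0.004

Multiply each prior by the joint likelihood of the symptom pattern:
  Fenisosis: 0.10 × 0.93 × 0.51 × 0.25 = 0.011858
  Lumaxitis: 0.05 × 0.28 × 0.16 × 0.28 = 0.0006272
  Ostardosis: 0.27 × 0.76 × 0.77 × 0.37 = 0.058461
  Korast: 0.32 × 0.66 × 0.56 × 0.80 = 0.094618
  Tanyxosis: 0.26 × 0.06 × 0.35 × 0.64 = 0.0034944
The unnormalized weights sum to 0.16906.
P(Lumaxitis | evidence) = 0.0006272 / 0.16906 ≈ 0.004.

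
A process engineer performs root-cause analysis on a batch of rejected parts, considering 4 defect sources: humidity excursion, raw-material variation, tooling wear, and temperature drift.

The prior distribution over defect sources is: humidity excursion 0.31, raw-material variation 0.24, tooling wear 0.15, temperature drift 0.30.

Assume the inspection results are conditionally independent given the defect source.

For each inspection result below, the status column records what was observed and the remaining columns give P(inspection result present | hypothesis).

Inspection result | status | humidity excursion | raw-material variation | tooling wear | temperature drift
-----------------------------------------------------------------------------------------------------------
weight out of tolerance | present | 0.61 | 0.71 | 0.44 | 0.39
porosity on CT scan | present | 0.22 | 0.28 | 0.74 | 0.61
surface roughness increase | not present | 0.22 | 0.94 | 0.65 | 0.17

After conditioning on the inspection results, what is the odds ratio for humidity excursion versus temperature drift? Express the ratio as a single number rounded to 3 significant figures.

0.548

Unnormalized posterior weight (prior times the inspection result likelihoods) for each of the two hypotheses (using 1 − P(present | H) for each absent inspection result):
  humidity excursion: 0.31 × 0.61 × 0.22 × (1 − 0.22) = 0.03245
  temperature drift: 0.30 × 0.39 × 0.61 × (1 − 0.17) = 0.059237
Odds(humidity excursion : temperature drift) = 0.03245 / 0.059237 ≈ 0.548.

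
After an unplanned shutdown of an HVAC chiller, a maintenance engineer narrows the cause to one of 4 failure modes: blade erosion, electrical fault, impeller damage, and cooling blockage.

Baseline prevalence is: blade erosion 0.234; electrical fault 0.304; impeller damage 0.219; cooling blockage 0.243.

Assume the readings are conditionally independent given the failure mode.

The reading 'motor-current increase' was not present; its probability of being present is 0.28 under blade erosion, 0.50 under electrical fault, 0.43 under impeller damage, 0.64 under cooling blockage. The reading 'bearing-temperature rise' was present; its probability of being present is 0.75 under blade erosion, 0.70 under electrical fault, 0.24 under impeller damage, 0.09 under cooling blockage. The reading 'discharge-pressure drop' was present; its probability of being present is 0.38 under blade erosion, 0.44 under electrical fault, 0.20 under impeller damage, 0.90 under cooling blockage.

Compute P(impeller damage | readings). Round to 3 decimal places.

By Bayes' rule with conditional independence, the unnormalized weight for each hypothesis is prior × ∏ likelihoods (using 1 − P(present | H) for each absent reading):
  blade erosion: 0.234 × (1 − 0.28) × 0.75 × 0.38 = 0.048017
  electrical fault: 0.304 × (1 − 0.50) × 0.70 × 0.44 = 0.046816
  impeller damage: 0.219 × (1 − 0.43) × 0.24 × 0.20 = 0.0059918
  cooling blockage: 0.243 × (1 − 0.64) × 0.09 × 0.90 = 0.0070859
Marginal likelihood of the evidence = 0.10791.
P(impeller damage | evidence) = 0.0059918 / 0.10791 ≈ 0.056.

0.056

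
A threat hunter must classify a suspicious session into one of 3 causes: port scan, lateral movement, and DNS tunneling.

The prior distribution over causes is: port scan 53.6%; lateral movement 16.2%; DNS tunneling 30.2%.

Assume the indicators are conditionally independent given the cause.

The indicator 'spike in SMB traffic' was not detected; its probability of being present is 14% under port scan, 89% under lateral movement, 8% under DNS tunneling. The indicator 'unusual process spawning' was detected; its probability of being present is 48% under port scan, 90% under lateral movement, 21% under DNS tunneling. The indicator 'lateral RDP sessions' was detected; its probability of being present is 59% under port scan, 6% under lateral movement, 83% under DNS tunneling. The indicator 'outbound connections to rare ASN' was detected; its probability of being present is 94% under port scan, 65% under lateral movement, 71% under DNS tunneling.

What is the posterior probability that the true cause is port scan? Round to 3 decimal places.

0.778

Multiply each prior by the joint likelihood of the indicator pattern (using 1 − P(present | H) for each absent indicator):
  port scan: 0.536 × (1 − 0.14) × 0.48 × 0.59 × 0.94 = 0.12271
  lateral movement: 0.162 × (1 − 0.89) × 0.90 × 0.06 × 0.65 = 0.00062548
  DNS tunneling: 0.302 × (1 − 0.08) × 0.21 × 0.83 × 0.71 = 0.034384
Normalizing constant Z = 0.12271 + 0.00062548 + 0.034384 = 0.15772.
P(port scan | evidence) = 0.12271 / 0.15772 ≈ 0.778.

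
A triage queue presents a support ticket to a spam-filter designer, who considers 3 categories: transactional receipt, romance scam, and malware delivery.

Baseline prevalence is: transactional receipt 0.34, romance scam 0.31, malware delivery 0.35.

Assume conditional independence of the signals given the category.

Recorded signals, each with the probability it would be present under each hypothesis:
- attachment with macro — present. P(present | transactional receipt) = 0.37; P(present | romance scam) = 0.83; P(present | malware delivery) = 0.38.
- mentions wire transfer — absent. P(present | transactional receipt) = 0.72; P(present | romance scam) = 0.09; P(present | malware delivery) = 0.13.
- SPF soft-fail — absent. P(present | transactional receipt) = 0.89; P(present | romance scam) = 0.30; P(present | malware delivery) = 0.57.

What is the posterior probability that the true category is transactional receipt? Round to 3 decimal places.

For each hypothesis, the unnormalized posterior weight is prior × product of the signal likelihoods (using 1 − P(present | H) for each absent signal):
  transactional receipt: 0.34 × 0.37 × (1 − 0.72) × (1 − 0.89) = 0.0038746
  romance scam: 0.31 × 0.83 × (1 − 0.09) × (1 − 0.30) = 0.1639
  malware delivery: 0.35 × 0.38 × (1 − 0.13) × (1 − 0.57) = 0.049755
Normalizing constant Z = 0.0038746 + 0.1639 + 0.049755 = 0.21753.
P(transactional receipt | evidence) = 0.0038746 / 0.21753 ≈ 0.018.

0.018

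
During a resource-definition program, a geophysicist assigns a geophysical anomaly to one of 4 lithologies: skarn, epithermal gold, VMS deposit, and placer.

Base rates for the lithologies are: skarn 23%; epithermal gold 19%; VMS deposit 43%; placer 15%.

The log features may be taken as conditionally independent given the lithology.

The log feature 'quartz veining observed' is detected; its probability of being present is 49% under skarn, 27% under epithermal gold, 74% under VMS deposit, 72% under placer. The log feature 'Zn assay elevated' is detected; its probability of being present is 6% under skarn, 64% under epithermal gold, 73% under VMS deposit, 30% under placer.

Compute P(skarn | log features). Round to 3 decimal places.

Multiply each prior by the joint likelihood of the log feature pattern:
  skarn: 0.23 × 0.49 × 0.06 = 0.006762
  epithermal gold: 0.19 × 0.27 × 0.64 = 0.032832
  VMS deposit: 0.43 × 0.74 × 0.73 = 0.23229
  placer: 0.15 × 0.72 × 0.30 = 0.0324
The unnormalized weights sum to 0.30428.
P(skarn | evidence) = 0.006762 / 0.30428 ≈ 0.022.

0.022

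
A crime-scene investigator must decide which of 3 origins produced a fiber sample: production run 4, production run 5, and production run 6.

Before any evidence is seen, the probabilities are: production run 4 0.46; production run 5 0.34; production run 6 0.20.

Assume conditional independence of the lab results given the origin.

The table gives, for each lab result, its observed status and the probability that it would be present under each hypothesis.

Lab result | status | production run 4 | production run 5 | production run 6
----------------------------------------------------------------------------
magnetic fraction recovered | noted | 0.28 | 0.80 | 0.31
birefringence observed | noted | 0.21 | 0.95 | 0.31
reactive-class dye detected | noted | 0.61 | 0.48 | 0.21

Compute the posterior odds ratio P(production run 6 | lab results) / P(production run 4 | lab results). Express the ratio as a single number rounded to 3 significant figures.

0.245

The normalizing constant cancels in an odds ratio, so compute prior × likelihood for the two hypotheses only:
  production run 6: 0.20 × 0.31 × 0.31 × 0.21 = 0.0040362
  production run 4: 0.46 × 0.28 × 0.21 × 0.61 = 0.016499
Odds(production run 6 : production run 4) = 0.0040362 / 0.016499 ≈ 0.245.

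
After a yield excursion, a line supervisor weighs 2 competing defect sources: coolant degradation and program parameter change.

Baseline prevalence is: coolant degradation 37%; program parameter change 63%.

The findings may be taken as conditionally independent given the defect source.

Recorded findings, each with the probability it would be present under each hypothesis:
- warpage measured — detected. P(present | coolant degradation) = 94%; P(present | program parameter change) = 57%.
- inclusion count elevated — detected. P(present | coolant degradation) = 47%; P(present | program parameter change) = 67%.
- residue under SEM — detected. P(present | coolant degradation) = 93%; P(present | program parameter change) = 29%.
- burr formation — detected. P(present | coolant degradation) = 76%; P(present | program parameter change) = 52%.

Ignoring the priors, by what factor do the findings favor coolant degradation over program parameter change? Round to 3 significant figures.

The Bayes factor is the ratio of the joint likelihoods of the evidence pattern under the two hypotheses.
  coolant degradation: 0.94 × 0.47 × 0.93 × 0.76 = 0.31226
  program parameter change: 0.57 × 0.67 × 0.29 × 0.52 = 0.057591
Bayes factor = 0.31226 / 0.057591 ≈ 5.42

5.42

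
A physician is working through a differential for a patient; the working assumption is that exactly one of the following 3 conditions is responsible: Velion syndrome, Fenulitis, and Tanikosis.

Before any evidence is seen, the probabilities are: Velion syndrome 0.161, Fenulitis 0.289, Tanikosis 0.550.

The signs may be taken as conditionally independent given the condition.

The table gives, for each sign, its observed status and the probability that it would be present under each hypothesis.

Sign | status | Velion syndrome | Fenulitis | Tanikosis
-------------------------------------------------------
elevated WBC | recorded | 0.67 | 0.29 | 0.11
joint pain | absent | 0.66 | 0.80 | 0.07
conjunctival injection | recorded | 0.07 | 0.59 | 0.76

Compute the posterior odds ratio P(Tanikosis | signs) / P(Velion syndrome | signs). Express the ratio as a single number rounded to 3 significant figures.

The normalizing constant cancels in an odds ratio, so compute prior × likelihood for the two hypotheses only (using 1 − P(present | H) for each absent sign):
  Tanikosis: 0.550 × 0.11 × (1 − 0.07) × 0.76 = 0.042761
  Velion syndrome: 0.161 × 0.67 × (1 − 0.66) × 0.07 = 0.0025673
Posterior odds = 0.042761 / 0.0025673 ≈ 16.7.

16.7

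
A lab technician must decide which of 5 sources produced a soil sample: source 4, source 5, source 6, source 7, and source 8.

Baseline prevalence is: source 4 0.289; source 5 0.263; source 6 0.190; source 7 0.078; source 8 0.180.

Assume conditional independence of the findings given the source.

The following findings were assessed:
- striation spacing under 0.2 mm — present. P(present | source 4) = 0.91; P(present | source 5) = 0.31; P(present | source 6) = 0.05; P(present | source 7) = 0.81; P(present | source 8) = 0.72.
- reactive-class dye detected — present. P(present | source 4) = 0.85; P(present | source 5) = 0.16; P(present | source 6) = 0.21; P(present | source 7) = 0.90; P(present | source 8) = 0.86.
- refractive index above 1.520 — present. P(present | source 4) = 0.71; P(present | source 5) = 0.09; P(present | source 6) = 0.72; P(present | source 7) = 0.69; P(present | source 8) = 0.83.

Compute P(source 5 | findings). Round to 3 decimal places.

0.004

For each hypothesis, the unnormalized posterior weight is prior × product of the finding likelihoods:
  source 4: 0.289 × 0.91 × 0.85 × 0.71 = 0.15871
  source 5: 0.263 × 0.31 × 0.16 × 0.09 = 0.001174
  source 6: 0.190 × 0.05 × 0.21 × 0.72 = 0.0014364
  source 7: 0.078 × 0.81 × 0.90 × 0.69 = 0.039235
  source 8: 0.180 × 0.72 × 0.86 × 0.83 = 0.092508
Marginal likelihood of the evidence = 0.29307.
P(source 5 | evidence) = 0.001174 / 0.29307 ≈ 0.004.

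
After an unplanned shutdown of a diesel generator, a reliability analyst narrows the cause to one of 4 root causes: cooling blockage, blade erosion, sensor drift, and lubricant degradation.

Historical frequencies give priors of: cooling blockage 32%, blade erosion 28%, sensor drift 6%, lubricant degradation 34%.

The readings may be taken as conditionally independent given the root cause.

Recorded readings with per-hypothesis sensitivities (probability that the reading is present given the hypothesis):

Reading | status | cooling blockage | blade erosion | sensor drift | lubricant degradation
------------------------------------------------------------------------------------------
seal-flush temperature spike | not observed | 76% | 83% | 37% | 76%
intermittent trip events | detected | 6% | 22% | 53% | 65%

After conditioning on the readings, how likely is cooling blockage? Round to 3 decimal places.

0.052

By Bayes' rule with conditional independence, the unnormalized weight for each hypothesis is prior × ∏ likelihoods (using 1 − P(present | H) for each absent reading):
  cooling blockage: 0.32 × (1 − 0.76) × 0.06 = 0.004608
  blade erosion: 0.28 × (1 − 0.83) × 0.22 = 0.010472
  sensor drift: 0.06 × (1 − 0.37) × 0.53 = 0.020034
  lubricant degradation: 0.34 × (1 − 0.76) × 0.65 = 0.05304
The unnormalized weights sum to 0.088154.
P(cooling blockage | evidence) = 0.004608 / 0.088154 ≈ 0.052.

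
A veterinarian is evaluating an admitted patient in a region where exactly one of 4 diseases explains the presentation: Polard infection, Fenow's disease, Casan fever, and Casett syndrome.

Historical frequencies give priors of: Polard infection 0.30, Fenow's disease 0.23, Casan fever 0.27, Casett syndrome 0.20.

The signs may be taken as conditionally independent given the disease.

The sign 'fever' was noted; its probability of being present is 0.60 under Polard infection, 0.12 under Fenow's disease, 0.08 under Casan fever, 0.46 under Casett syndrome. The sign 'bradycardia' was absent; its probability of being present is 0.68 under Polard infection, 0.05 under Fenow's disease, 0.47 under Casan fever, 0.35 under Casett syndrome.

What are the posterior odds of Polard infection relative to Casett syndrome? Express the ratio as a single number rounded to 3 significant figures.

0.963

Unnormalized posterior weight (prior times the sign likelihoods) for each of the two hypotheses (using 1 − P(present | H) for each absent sign):
  Polard infection: 0.30 × 0.60 × (1 − 0.68) = 0.0576
  Casett syndrome: 0.20 × 0.46 × (1 − 0.35) = 0.0598
Odds(Polard infection : Casett syndrome) = 0.0576 / 0.0598 ≈ 0.963.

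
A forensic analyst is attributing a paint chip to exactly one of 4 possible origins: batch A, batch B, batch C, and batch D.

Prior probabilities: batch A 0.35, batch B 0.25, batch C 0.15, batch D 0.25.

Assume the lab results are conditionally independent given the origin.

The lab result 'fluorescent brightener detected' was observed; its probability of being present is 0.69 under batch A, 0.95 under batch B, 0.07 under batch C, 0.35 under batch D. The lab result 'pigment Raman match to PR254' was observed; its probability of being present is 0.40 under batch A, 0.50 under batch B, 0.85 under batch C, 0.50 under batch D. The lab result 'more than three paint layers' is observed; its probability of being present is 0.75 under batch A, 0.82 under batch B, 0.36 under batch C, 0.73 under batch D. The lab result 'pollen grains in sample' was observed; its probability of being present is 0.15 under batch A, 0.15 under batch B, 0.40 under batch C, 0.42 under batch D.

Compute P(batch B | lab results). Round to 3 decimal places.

By Bayes' rule with conditional independence, the unnormalized weight for each hypothesis is prior × ∏ likelihoods:
  batch A: 0.35 × 0.69 × 0.40 × 0.75 × 0.15 = 0.010867
  batch B: 0.25 × 0.95 × 0.50 × 0.82 × 0.15 = 0.014606
  batch C: 0.15 × 0.07 × 0.85 × 0.36 × 0.40 = 0.0012852
  batch D: 0.25 × 0.35 × 0.50 × 0.73 × 0.42 = 0.013414
Marginal likelihood of the evidence = 0.040173.
P(batch B | evidence) = 0.014606 / 0.040173 ≈ 0.364.

0.364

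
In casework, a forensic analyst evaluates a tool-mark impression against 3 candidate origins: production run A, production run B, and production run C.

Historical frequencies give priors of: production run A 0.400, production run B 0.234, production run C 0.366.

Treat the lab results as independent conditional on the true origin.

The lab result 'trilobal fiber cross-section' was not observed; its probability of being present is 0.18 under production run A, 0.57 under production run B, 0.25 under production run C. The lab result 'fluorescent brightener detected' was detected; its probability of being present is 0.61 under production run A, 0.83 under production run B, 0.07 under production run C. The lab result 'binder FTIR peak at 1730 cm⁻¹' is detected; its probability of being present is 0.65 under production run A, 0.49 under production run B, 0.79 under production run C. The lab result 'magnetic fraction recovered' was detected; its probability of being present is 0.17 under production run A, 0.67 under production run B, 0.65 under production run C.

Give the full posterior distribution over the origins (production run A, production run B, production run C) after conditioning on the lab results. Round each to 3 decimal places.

For each hypothesis, the unnormalized posterior weight is prior × product of the lab result likelihoods (using 1 − P(present | H) for each absent lab result):
  production run A: 0.400 × (1 − 0.18) × 0.61 × 0.65 × 0.17 = 0.022109
  production run B: 0.234 × (1 − 0.57) × 0.83 × 0.49 × 0.67 = 0.027418
  production run C: 0.366 × (1 − 0.25) × 0.07 × 0.79 × 0.65 = 0.0098669
The unnormalized weights sum to 0.059394.
P(production run A | evidence) = 0.022109 / 0.059394 ≈ 0.372
P(production run B | evidence) = 0.027418 / 0.059394 ≈ 0.462
P(production run C | evidence) = 0.0098669 / 0.059394 ≈ 0.166

0.372, 0.462, 0.166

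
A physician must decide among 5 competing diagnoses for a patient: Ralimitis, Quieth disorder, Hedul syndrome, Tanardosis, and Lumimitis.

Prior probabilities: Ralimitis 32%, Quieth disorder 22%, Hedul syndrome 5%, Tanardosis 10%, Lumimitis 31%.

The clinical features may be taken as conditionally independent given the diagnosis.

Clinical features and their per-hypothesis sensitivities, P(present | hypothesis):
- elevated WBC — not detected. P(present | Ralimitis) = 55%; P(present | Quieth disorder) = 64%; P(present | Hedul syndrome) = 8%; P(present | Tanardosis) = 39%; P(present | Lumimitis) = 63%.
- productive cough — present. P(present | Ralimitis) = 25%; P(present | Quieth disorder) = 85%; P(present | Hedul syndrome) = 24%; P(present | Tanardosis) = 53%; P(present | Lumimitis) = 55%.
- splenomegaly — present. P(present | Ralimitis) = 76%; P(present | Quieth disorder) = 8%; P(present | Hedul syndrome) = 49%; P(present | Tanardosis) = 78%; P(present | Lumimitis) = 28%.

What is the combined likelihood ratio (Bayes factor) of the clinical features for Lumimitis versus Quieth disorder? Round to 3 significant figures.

2.33

Take the product of per-clinical feature likelihoods under each hypothesis (using 1 − P(present | H) for each absent clinical feature), then divide.
  Lumimitis: (1 − 0.63) × 0.55 × 0.28 = 0.05698
  Quieth disorder: (1 − 0.64) × 0.85 × 0.08 = 0.02448
Bayes factor = 0.05698 / 0.02448 ≈ 2.33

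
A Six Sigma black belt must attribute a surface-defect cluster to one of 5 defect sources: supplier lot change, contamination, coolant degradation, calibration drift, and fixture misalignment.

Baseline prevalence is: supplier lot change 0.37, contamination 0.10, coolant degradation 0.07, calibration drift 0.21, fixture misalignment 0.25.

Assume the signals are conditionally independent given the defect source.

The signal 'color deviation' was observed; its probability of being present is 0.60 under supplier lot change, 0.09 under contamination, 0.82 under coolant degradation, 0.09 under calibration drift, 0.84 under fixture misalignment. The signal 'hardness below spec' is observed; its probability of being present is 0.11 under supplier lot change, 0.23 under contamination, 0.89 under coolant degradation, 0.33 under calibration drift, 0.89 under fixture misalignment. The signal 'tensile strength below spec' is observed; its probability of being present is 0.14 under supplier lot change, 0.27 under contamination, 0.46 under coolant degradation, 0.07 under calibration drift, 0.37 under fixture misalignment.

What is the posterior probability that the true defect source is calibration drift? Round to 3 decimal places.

Multiply each prior by the joint likelihood of the signal pattern:
  supplier lot change: 0.37 × 0.60 × 0.11 × 0.14 = 0.0034188
  contamination: 0.10 × 0.09 × 0.23 × 0.27 = 0.0005589
  coolant degradation: 0.07 × 0.82 × 0.89 × 0.46 = 0.0235
  calibration drift: 0.21 × 0.09 × 0.33 × 0.07 = 0.00043659
  fixture misalignment: 0.25 × 0.84 × 0.89 × 0.37 = 0.069153
Normalizing constant Z = 0.0034188 + 0.0005589 + 0.0235 + 0.00043659 + 0.069153 = 0.097067.
P(calibration drift | evidence) = 0.00043659 / 0.097067 ≈ 0.004.

0.004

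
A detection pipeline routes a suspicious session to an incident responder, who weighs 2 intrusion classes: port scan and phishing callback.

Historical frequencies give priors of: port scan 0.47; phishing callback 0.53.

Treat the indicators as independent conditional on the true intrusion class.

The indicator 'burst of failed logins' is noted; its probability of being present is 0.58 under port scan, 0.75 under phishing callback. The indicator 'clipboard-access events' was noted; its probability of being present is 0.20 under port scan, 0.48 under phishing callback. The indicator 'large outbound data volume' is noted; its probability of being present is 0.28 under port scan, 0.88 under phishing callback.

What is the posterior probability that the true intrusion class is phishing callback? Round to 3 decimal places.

0.917

By Bayes' rule with conditional independence, the unnormalized weight for each hypothesis is prior × ∏ likelihoods:
  port scan: 0.47 × 0.58 × 0.20 × 0.28 = 0.015266
  phishing callback: 0.53 × 0.75 × 0.48 × 0.88 = 0.1679
Marginal likelihood of the evidence = 0.18317.
P(phishing callback | evidence) = 0.1679 / 0.18317 ≈ 0.917.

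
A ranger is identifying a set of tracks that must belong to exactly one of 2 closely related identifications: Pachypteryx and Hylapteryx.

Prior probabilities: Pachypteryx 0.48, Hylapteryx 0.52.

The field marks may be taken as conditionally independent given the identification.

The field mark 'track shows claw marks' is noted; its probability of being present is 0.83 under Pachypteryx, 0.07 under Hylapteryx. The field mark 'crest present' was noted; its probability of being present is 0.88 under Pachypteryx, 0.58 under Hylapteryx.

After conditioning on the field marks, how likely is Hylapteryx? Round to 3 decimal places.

For each hypothesis, the unnormalized posterior weight is prior × product of the field mark likelihoods:
  Pachypteryx: 0.48 × 0.83 × 0.88 = 0.35059
  Hylapteryx: 0.52 × 0.07 × 0.58 = 0.021112
The unnormalized weights sum to 0.3717.
P(Hylapteryx | evidence) = 0.021112 / 0.3717 ≈ 0.057.

0.057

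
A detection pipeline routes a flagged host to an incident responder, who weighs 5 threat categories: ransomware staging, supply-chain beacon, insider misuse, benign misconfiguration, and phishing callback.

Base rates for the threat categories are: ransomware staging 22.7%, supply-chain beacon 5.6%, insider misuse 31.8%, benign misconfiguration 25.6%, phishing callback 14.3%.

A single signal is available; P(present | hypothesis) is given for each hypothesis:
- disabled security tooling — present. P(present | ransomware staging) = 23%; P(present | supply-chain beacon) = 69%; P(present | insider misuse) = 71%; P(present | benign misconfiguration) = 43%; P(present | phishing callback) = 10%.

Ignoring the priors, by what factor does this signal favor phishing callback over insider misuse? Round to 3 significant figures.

0.141

Likelihood of this signal under each hypothesis:
  phishing callback: 0.1
  insider misuse: 0.71
Bayes factor = 0.1 / 0.71 ≈ 0.141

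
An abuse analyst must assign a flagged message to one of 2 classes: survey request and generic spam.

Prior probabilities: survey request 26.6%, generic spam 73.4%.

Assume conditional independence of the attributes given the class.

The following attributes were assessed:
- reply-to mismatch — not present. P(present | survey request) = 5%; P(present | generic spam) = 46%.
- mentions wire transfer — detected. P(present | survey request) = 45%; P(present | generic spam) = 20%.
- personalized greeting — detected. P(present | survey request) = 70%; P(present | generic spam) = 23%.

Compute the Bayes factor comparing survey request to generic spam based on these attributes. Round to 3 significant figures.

12.0

Take the product of per-attribute likelihoods under each hypothesis (using 1 − P(present | H) for each absent attribute), then divide.
  survey request: (1 − 0.05) × 0.45 × 0.70 = 0.29925
  generic spam: (1 − 0.46) × 0.20 × 0.23 = 0.02484
Bayes factor = 0.29925 / 0.02484 ≈ 12.0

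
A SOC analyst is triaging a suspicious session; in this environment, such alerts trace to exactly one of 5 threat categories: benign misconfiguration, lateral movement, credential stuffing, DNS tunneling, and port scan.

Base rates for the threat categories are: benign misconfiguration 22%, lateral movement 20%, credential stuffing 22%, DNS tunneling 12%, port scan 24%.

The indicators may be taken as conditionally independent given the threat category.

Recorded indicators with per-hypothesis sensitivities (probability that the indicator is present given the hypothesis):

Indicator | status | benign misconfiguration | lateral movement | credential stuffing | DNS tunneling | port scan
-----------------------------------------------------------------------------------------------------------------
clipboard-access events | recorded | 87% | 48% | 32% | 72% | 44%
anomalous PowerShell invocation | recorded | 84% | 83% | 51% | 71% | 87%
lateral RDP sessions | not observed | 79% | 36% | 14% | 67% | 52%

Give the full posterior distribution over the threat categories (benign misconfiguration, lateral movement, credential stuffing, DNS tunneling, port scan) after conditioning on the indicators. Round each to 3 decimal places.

By Bayes' rule with conditional independence, the unnormalized weight for each hypothesis is prior × ∏ likelihoods (using 1 − P(present | H) for each absent indicator):
  benign misconfiguration: 0.22 × 0.87 × 0.84 × (1 − 0.79) = 0.033763
  lateral movement: 0.20 × 0.48 × 0.83 × (1 − 0.36) = 0.050995
  credential stuffing: 0.22 × 0.32 × 0.51 × (1 − 0.14) = 0.030877
  DNS tunneling: 0.12 × 0.72 × 0.71 × (1 − 0.67) = 0.020244
  port scan: 0.24 × 0.44 × 0.87 × (1 − 0.52) = 0.044099
Normalizing constant Z = 0.033763 + 0.050995 + 0.030877 + 0.020244 + 0.044099 = 0.17998.
P(benign misconfiguration | evidence) = 0.033763 / 0.17998 ≈ 0.188
P(lateral movement | evidence) = 0.050995 / 0.17998 ≈ 0.283
P(credential stuffing | evidence) = 0.030877 / 0.17998 ≈ 0.172
P(DNS tunneling | evidence) = 0.020244 / 0.17998 ≈ 0.112
P(port scan | evidence) = 0.044099 / 0.17998 ≈ 0.245

0.188, 0.283, 0.172, 0.112, 0.245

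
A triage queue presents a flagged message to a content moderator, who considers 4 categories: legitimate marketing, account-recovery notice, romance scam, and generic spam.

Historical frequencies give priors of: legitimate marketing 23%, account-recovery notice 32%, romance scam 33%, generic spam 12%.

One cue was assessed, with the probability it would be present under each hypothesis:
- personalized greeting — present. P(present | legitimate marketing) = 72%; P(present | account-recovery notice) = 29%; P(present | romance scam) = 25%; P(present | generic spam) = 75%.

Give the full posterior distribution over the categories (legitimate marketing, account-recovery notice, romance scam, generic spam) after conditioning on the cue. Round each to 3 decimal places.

0.384, 0.215, 0.191, 0.209

By Bayes' rule, the unnormalized weight for each hypothesis is prior × likelihood:
  legitimate marketing: 0.23 × 0.72 = 0.1656
  account-recovery notice: 0.32 × 0.29 = 0.0928
  romance scam: 0.33 × 0.25 = 0.0825
  generic spam: 0.12 × 0.75 = 0.09
Normalizing constant Z = 0.1656 + 0.0928 + 0.0825 + 0.09 = 0.4309.
P(legitimate marketing | evidence) = 0.1656 / 0.4309 ≈ 0.384
P(account-recovery notice | evidence) = 0.0928 / 0.4309 ≈ 0.215
P(romance scam | evidence) = 0.0825 / 0.4309 ≈ 0.191
P(generic spam | evidence) = 0.09 / 0.4309 ≈ 0.209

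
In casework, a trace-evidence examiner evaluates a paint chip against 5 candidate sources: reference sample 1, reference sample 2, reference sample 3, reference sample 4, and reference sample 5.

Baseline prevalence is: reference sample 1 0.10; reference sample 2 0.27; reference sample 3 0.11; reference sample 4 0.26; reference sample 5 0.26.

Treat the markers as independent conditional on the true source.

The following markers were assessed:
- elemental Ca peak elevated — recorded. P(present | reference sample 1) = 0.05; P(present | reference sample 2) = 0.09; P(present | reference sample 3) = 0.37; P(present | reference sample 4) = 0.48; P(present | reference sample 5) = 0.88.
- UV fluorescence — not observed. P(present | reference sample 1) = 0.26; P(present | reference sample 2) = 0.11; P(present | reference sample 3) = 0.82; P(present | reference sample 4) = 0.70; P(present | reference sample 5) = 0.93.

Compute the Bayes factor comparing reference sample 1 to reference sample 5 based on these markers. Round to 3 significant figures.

The Bayes factor is the ratio of the joint likelihoods of the marker pattern under the two hypotheses (using 1 − P(present | H) for each absent marker).
  reference sample 1: 0.05 × (1 − 0.26) = 0.037
  reference sample 5: 0.88 × (1 − 0.93) = 0.0616
Bayes factor = 0.037 / 0.0616 ≈ 0.601

0.601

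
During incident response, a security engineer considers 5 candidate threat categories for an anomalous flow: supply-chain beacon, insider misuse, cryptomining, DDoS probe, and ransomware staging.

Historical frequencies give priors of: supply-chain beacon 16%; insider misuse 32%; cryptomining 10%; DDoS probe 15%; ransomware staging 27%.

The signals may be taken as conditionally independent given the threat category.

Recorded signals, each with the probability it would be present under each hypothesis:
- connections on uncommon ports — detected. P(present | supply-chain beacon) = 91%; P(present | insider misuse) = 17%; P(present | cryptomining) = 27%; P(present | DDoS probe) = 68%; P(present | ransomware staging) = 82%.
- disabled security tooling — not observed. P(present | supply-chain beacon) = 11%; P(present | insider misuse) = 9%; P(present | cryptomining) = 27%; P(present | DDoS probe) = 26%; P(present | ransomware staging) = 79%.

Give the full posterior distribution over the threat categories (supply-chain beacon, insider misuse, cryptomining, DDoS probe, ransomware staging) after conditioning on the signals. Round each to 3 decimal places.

By Bayes' rule with conditional independence, the unnormalized weight for each hypothesis is prior × ∏ likelihoods (using 1 − P(present | H) for each absent signal):
  supply-chain beacon: 0.16 × 0.91 × (1 − 0.11) = 0.12958
  insider misuse: 0.32 × 0.17 × (1 − 0.09) = 0.049504
  cryptomining: 0.10 × 0.27 × (1 − 0.27) = 0.01971
  DDoS probe: 0.15 × 0.68 × (1 − 0.26) = 0.07548
  ransomware staging: 0.27 × 0.82 × (1 − 0.79) = 0.046494
Marginal likelihood of the evidence = 0.32077.
P(supply-chain beacon | evidence) = 0.12958 / 0.32077 ≈ 0.404
P(insider misuse | evidence) = 0.049504 / 0.32077 ≈ 0.154
P(cryptomining | evidence) = 0.01971 / 0.32077 ≈ 0.061
P(DDoS probe | evidence) = 0.07548 / 0.32077 ≈ 0.235
P(ransomware staging | evidence) = 0.046494 / 0.32077 ≈ 0.145

0.404, 0.154, 0.061, 0.235, 0.145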